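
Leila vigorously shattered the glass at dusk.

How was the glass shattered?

vigorously

'vigorously' marks the manner of the shattering event.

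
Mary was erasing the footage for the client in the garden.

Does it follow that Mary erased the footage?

'was erasing' is progressive; for an accomplishment like 'erase the footage', it doesn't entail completion.

no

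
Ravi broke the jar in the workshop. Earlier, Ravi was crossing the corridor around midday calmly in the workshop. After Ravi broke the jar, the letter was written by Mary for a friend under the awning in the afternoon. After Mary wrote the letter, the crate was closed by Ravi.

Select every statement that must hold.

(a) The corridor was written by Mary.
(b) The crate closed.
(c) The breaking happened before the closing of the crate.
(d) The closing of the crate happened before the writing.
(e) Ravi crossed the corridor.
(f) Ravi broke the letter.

(b), (c)

(a) Not entailed — Mary wrote the letter, not the corridor; the corridor belongs to the crossing event.
(b) Entailed — 'Ravi closed the crate' is causative; it entails the inchoative 'the crate closed'.
(c) Entailed — the narrative places the breaking before the closing.
(d) Not entailed — the narrative places the writing before the closing, not after.
(e) Not entailed — 'was crossing' is progressive on an accomplishment; it does not entail the completed 'crossed'.
(f) Not entailed — Ravi broke the jar, not the letter; the letter belongs to the writing event.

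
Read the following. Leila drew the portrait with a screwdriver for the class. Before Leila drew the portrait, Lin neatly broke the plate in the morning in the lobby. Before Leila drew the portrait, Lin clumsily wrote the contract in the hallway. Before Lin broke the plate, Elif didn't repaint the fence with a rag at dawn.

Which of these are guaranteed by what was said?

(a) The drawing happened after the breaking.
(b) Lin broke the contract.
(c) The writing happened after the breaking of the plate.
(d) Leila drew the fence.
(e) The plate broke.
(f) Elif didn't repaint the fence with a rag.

(a), (e)

(a) Entailed — the narrative places the breaking before the drawing.
(b) Not entailed — Lin broke the plate, not the contract; the contract belongs to the writing event.
(c) Not entailed — the narrative doesn't order the breaking relative to the writing.
(d) Not entailed — Leila drew the portrait, not the fence; the fence belongs to the repainting event.
(e) Entailed — 'Lin broke the plate' is causative; it entails the inchoative 'the plate broke'.
(f) Not entailed — dropping 'at dawn' under negation is not valid — the original leaves open that Elif repainted the fence some other way.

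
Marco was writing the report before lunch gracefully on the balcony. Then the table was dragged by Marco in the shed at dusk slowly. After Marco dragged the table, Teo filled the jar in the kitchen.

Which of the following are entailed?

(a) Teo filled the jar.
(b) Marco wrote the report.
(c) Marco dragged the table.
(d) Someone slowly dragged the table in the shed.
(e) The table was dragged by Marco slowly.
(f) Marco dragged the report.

(a) Entailed — dropping 'in the kitchen' leaves a sub-description the original still satisfies.
(b) Not entailed — 'was writing' is progressive on an accomplishment; it does not entail the completed 'wrote'.
(c) Entailed — this follows by dropping conjuncts from the dragging event's description.
(d) Entailed — this follows by dropping conjuncts from the dragging event's description.
(e) Entailed — dropping 'at dusk', 'in the shed' leaves a sub-description the original still satisfies.
(f) Not entailed — Marco dragged the table, not the report; the report belongs to the writing event.

(a), (c), (d), (e)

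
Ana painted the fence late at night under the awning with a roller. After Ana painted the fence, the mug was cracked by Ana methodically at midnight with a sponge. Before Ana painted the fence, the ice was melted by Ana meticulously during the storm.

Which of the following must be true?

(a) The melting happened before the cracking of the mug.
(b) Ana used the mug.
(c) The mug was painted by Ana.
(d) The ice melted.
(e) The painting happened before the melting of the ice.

(a), (d)

(a) Entailed — the narrative places the melting before the cracking.
(b) Not entailed — the mug is the patient, not an instrument — Ana used a sponge.
(c) Not entailed — Ana painted the fence, not the mug; the mug belongs to the cracking event.
(d) Entailed — 'Ana melted the ice' is causative; it entails the inchoative 'the ice melted'.
(e) Not entailed — the narrative places the melting before the painting, not after.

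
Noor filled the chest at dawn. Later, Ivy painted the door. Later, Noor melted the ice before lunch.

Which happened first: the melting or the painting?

The connectives place the painting before the melting.

the painting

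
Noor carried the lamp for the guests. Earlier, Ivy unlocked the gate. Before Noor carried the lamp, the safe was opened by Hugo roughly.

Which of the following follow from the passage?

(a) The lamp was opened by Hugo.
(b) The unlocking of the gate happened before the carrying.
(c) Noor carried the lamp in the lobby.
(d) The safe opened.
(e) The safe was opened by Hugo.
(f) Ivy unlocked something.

(a) Not entailed — Hugo opened the safe, not the lamp; the lamp belongs to the carrying event.
(b) Entailed — the narrative places the unlocking before the carrying.
(c) Not entailed — 'in the lobby' adds information not in the original event.
(d) Entailed — 'Hugo opened the safe' is causative; it entails the inchoative 'the safe opened'.
(e) Entailed — every conjunct here is already in the original opening event.
(f) Entailed — every conjunct here is already in the original unlocking event.

(b), (d), (e), (f)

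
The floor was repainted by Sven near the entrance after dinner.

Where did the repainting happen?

near the entrance

'near the entrance' marks the location of the repainting event.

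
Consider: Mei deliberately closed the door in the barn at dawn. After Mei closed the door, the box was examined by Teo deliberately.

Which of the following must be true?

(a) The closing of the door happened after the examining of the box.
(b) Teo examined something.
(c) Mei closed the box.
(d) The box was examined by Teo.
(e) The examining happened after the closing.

(b), (d), (e)

(a) Not entailed — the narrative places the closing before the examining, not after.
(b) Entailed — the original entails any weakening of itself; this just drops 'deliberately' and generalizes the patient.
(c) Not entailed — Mei closed the door, not the box; the box belongs to the examining event.
(d) Entailed — the original entails any weakening of itself; this just drops 'deliberately'.
(e) Entailed — the narrative places the closing before the examining.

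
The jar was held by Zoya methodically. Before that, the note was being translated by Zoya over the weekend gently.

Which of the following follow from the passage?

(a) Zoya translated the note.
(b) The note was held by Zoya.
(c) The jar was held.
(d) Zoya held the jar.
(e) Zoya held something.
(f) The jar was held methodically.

(a) Not entailed — 'was translating' is progressive on an accomplishment; it does not entail the completed 'translated'.
(b) Not entailed — Zoya held the jar, not the note; the note belongs to the translating event.
(c) Entailed — the original entails any weakening of itself; this just drops 'methodically' and generalizes the agent.
(d) Entailed — dropping 'methodically' leaves a sub-description the original still satisfies.
(e) Entailed — this follows by dropping conjuncts from the holding event's description.
(f) Entailed — the original entails any weakening of itself; this just generalizes the agent.

(c), (d), (e), (f)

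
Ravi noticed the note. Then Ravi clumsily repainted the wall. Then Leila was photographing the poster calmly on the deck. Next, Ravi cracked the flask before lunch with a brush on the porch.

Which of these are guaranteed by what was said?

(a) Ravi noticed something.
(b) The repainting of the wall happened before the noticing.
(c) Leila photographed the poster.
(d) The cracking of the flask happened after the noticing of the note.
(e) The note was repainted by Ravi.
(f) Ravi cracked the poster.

(a) Entailed — the original entails any weakening of itself; this just generalizes the patient.
(b) Not entailed — the narrative places the noticing before the repainting, not after.
(c) Not entailed — 'was photographing' is progressive on an accomplishment; it does not entail the completed 'photographed'.
(d) Entailed — the narrative places the noticing before the cracking.
(e) Not entailed — Ravi repainted the wall, not the note; the note belongs to the noticing event.
(f) Not entailed — Ravi cracked the flask, not the poster; the poster belongs to the photographing event.

(a), (d)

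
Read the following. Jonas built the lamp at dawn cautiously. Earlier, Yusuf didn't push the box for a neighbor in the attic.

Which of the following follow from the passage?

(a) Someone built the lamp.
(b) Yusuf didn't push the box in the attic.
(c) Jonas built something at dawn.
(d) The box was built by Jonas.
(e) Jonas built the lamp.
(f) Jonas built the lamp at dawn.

(a), (c), (e), (f)

(a) Entailed — every conjunct here is already in the original building event.
(b) Not entailed — dropping 'for a neighbor' under negation is not valid — the original leaves open that Yusuf pushed the box some other way.
(c) Entailed — dropping 'cautiously' and generalizing the patient leaves a sub-description the original still satisfies.
(d) Not entailed — Jonas built the lamp, not the box; the box belongs to the pushing event.
(e) Entailed — every conjunct here is already in the original building event.
(f) Entailed — dropping 'cautiously' leaves a sub-description the original still satisfies.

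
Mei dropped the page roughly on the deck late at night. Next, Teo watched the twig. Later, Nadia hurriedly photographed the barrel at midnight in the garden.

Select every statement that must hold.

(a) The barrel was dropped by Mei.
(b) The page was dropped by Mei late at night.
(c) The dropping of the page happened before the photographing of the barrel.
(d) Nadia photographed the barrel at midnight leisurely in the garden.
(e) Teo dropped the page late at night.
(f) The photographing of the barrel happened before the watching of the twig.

(a) Not entailed — Mei dropped the page, not the barrel; the barrel belongs to the photographing event.
(b) Entailed — dropping 'roughly', 'on the deck' leaves a sub-description the original still satisfies.
(c) Entailed — the narrative places the dropping before the photographing.
(d) Not entailed — 'leisurely' adds a manner not in (and inconsistent with) the original.
(e) Not entailed — the passage has Mei dropping the page, not Teo.
(f) Not entailed — the narrative places the watching before the photographing, not after.

(b), (c)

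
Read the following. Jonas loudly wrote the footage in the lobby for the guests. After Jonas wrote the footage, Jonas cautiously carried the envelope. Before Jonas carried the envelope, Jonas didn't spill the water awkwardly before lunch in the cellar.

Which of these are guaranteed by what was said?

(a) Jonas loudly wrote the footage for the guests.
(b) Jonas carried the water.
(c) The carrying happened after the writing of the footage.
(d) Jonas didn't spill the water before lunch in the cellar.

(a), (c)

(a) Entailed — every conjunct here is already in the original writing event.
(b) Not entailed — Jonas carried the envelope, not the water; the water belongs to the spilling event.
(c) Entailed — the narrative places the writing before the carrying.
(d) Not entailed — dropping 'awkwardly' under negation is not valid — the original leaves open that Jonas spilled the water some other way.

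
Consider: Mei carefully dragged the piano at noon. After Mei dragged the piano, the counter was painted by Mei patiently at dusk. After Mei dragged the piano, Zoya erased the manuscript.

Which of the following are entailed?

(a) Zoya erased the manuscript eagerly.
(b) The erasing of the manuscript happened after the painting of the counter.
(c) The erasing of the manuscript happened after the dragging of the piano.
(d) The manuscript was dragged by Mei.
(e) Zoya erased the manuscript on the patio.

(a) Not entailed — 'eagerly' adds information not in the original event.
(b) Not entailed — the narrative doesn't order the painting relative to the erasing.
(c) Entailed — the narrative places the dragging before the erasing.
(d) Not entailed — Mei dragged the piano, not the manuscript; the manuscript belongs to the erasing event.
(e) Not entailed — 'on the patio' adds information not in the original event.

(c)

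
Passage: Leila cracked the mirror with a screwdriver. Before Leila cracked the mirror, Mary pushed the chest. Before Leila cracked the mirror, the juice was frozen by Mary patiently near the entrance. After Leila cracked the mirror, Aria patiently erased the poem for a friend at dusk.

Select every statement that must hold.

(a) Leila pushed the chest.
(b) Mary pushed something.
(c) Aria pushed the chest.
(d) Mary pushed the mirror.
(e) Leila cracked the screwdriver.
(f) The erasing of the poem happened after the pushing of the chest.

(a) Not entailed — the passage has Mary pushing the chest, not Leila.
(b) Entailed — the original entails any weakening of itself; this just generalizes the patient.
(c) Not entailed — the passage has Mary pushing the chest, not Aria.
(d) Not entailed — Mary pushed the chest, not the mirror; the mirror belongs to the cracking event.
(e) Not entailed — the screwdriver is the instrument, not what was cracked.
(f) Entailed — the narrative places the pushing before the erasing.

(b), (f)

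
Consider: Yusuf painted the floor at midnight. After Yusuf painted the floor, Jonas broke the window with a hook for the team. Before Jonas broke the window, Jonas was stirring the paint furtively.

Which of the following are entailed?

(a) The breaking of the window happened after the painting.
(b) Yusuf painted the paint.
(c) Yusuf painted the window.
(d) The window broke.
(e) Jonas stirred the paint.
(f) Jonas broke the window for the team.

(a), (d), (e), (f)

(a) Entailed — the narrative places the painting before the breaking.
(b) Not entailed — Yusuf painted the floor, not the paint; the paint belongs to the stirring event.
(c) Not entailed — Yusuf painted the floor, not the window; the window belongs to the breaking event.
(d) Entailed — 'Jonas broke the window' is causative; it entails the inchoative 'the window broke'.
(e) Entailed — 'stir' is an activity; 'was stirring' entails that some stirring happened, so 'stirred' holds.
(f) Entailed — this follows by dropping conjuncts from the breaking event's description.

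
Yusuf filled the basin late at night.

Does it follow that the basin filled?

'Yusuf filled the basin' is the causative; it entails the inchoative 'the basin filled'.

yes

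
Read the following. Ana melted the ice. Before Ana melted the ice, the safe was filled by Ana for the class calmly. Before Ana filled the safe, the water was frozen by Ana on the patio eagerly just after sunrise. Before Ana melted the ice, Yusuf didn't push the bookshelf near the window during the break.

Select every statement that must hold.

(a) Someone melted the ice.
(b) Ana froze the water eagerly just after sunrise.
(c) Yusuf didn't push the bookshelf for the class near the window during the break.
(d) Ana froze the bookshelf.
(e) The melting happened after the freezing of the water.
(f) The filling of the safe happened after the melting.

(a) Entailed — this follows by dropping conjuncts from the melting event's description.
(b) Entailed — the original entails any weakening of itself; this just drops 'on the patio'.
(c) Entailed — under negation, adding a further restriction is entailed: if no such pushing event occurred, none occurred for the class either.
(d) Not entailed — Ana froze the water, not the bookshelf; the bookshelf belongs to the pushing event.
(e) Entailed — the narrative places the freezing before the melting.
(f) Not entailed — the narrative places the filling before the melting, not after.

(a), (b), (c), (e)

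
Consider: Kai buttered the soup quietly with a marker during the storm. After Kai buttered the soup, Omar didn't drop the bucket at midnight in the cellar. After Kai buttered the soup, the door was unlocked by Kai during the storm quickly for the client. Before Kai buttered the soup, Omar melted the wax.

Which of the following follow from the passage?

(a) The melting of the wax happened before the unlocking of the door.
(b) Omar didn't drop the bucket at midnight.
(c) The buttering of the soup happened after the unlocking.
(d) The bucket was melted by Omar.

(a) Entailed — the narrative places the melting before the unlocking.
(b) Not entailed — dropping 'in the cellar' under negation is not valid — the original leaves open that Omar dropped the bucket some other way.
(c) Not entailed — the narrative places the buttering before the unlocking, not after.
(d) Not entailed — Omar melted the wax, not the bucket; the bucket belongs to the dropping event.

(a)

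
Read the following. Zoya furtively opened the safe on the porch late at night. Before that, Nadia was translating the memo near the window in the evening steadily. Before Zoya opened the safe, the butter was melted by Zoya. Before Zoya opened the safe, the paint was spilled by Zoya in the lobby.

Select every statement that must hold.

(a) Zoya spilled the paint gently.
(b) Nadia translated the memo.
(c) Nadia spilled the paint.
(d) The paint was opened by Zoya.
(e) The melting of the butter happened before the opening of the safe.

(e)

(a) Not entailed — 'gently' adds information not in the original event.
(b) Not entailed — 'was translating' is progressive on an accomplishment; it does not entail the completed 'translated'.
(c) Not entailed — the passage has Zoya spilling the paint, not Nadia.
(d) Not entailed — Zoya opened the safe, not the paint; the paint belongs to the spilling event.
(e) Entailed — the narrative places the melting before the opening.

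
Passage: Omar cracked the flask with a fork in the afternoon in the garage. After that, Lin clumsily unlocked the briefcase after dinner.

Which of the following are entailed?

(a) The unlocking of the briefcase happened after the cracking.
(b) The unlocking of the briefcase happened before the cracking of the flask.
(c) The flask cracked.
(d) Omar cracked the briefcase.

(a), (c)

(a) Entailed — the narrative places the cracking before the unlocking.
(b) Not entailed — the narrative places the cracking before the unlocking, not after.
(c) Entailed — 'Omar cracked the flask' is causative; it entails the inchoative 'the flask cracked'.
(d) Not entailed — Omar cracked the flask, not the briefcase; the briefcase belongs to the unlocking event.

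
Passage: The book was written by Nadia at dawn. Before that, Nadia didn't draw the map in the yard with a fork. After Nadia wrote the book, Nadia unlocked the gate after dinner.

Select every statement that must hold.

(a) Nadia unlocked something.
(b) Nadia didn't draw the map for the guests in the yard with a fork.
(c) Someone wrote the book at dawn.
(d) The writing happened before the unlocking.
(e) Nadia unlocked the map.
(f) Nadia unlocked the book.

(a), (b), (c), (d)

(a) Entailed — this follows by dropping conjuncts from the unlocking event's description.
(b) Entailed — under negation, adding a further restriction is entailed: if no such drawing event occurred, none occurred for the guests either.
(c) Entailed — generalizing the agent leaves a sub-description the original still satisfies.
(d) Entailed — the narrative places the writing before the unlocking.
(e) Not entailed — Nadia unlocked the gate, not the map; the map belongs to the drawing event.
(f) Not entailed — Nadia unlocked the gate, not the book; the book belongs to the writing event.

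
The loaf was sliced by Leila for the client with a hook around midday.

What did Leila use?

a hook

'with a hook' marks the instrument of the slicing event.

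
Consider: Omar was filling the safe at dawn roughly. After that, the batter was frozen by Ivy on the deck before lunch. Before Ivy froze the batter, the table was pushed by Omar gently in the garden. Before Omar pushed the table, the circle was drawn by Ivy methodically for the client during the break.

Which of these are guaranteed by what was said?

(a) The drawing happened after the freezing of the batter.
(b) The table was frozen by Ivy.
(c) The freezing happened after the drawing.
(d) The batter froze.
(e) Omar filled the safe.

(c), (d)

(a) Not entailed — the narrative places the drawing before the freezing, not after.
(b) Not entailed — Ivy froze the batter, not the table; the table belongs to the pushing event.
(c) Entailed — the narrative places the drawing before the freezing.
(d) Entailed — 'Ivy froze the batter' is causative; it entails the inchoative 'the batter froze'.
(e) Not entailed — 'was filling' is progressive on an accomplishment; it does not entail the completed 'filled'.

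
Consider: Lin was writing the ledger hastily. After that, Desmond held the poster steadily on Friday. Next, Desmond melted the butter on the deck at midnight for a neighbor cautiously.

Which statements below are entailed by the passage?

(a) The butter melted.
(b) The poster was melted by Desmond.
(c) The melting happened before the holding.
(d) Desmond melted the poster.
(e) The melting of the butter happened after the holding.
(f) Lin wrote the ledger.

(a), (e)

(a) Entailed — 'Desmond melted the butter' is causative; it entails the inchoative 'the butter melted'.
(b) Not entailed — Desmond melted the butter, not the poster; the poster belongs to the holding event.
(c) Not entailed — the narrative places the holding before the melting, not after.
(d) Not entailed — Desmond melted the butter, not the poster; the poster belongs to the holding event.
(e) Entailed — the narrative places the holding before the melting.
(f) Not entailed — 'was writing' is progressive on an accomplishment; it does not entail the completed 'wrote'.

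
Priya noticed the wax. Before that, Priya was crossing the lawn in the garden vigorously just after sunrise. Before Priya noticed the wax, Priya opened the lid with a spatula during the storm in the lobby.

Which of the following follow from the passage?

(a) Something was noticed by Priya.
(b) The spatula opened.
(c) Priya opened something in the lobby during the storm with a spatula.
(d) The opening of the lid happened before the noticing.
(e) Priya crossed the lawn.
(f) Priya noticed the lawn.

(a) Entailed — the original entails any weakening of itself; this just generalizes the patient.
(b) Not entailed — the lid is what opened, not the spatula.
(c) Entailed — every conjunct here is already in the original opening event.
(d) Entailed — the narrative places the opening before the noticing.
(e) Not entailed — 'was crossing' is progressive on an accomplishment; it does not entail the completed 'crossed'.
(f) Not entailed — Priya noticed the wax, not the lawn; the lawn belongs to the crossing event.

(a), (c), (d)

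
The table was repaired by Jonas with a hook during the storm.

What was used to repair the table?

a hook

'with a hook' marks the instrument of the repairing event.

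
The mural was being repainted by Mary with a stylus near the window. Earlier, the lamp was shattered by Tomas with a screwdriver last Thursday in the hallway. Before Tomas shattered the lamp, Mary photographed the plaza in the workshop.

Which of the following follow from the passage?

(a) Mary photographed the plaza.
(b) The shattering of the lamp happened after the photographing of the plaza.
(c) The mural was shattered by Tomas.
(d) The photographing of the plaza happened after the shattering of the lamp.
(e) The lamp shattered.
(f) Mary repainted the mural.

(a) Entailed — this follows by dropping conjuncts from the photographing event's description.
(b) Entailed — the narrative places the photographing before the shattering.
(c) Not entailed — Tomas shattered the lamp, not the mural; the mural belongs to the repainting event.
(d) Not entailed — the narrative places the photographing before the shattering, not after.
(e) Entailed — 'Tomas shattered the lamp' is causative; it entails the inchoative 'the lamp shattered'.
(f) Not entailed — 'was repainting' is progressive on an accomplishment; it does not entail the completed 'repainted'.

(a), (b), (e)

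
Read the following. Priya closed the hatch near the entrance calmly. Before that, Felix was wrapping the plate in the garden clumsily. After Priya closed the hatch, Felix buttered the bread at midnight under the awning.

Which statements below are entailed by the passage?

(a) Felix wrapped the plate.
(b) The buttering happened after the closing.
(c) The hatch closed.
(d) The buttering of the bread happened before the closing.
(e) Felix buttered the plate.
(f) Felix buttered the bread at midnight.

(a) Not entailed — 'was wrapping' is progressive on an accomplishment; it does not entail the completed 'wrapped'.
(b) Entailed — the narrative places the closing before the buttering.
(c) Entailed — 'Priya closed the hatch' is causative; it entails the inchoative 'the hatch closed'.
(d) Not entailed — the narrative places the closing before the buttering, not after.
(e) Not entailed — Felix buttered the bread, not the plate; the plate belongs to the wrapping event.
(f) Entailed — the original entails any weakening of itself; this just drops 'under the awning'.

(b), (c), (f)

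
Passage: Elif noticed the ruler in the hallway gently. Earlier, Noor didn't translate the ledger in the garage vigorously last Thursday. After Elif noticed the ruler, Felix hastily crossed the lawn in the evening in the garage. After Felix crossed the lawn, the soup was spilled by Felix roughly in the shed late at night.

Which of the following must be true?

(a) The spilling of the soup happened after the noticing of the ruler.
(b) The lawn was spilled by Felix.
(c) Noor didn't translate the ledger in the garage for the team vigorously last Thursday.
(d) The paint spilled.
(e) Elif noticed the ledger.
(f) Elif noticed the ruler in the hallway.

(a), (c), (f)

(a) Entailed — the narrative places the noticing before the spilling.
(b) Not entailed — Felix spilled the soup, not the lawn; the lawn belongs to the crossing event.
(c) Entailed — under negation, adding a further restriction is entailed: if no such translating event occurred, none occurred for the team either.
(d) Not entailed — the soup is what spilled, not the paint.
(e) Not entailed — Elif noticed the ruler, not the ledger; the ledger belongs to the translating event.
(f) Entailed — every conjunct here is already in the original noticing event.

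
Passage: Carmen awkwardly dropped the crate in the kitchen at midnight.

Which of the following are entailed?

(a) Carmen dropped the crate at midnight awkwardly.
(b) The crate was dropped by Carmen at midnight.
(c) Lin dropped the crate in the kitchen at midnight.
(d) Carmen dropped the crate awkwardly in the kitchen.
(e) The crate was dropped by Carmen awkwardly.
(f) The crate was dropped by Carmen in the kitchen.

(a) Entailed — the original entails any weakening of itself; this just drops 'in the kitchen'.
(b) Entailed — the original entails any weakening of itself; this just drops 'awkwardly', 'in the kitchen'.
(c) Not entailed — the passage has Carmen dropping the crate, not Lin.
(d) Entailed — dropping 'at midnight' leaves a sub-description the original still satisfies.
(e) Entailed — this follows by dropping conjuncts from the dropping event's description.
(f) Entailed — every conjunct here is already in the original dropping event.

(a), (b), (d), (e), (f)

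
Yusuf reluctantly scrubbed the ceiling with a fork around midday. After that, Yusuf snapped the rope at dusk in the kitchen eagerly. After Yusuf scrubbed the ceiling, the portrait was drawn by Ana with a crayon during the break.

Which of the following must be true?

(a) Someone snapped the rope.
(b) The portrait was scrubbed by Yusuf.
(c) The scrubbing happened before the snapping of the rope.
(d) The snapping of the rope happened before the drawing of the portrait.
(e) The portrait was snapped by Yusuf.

(a) Entailed — the original entails any weakening of itself; this just drops 'in the kitchen', 'at dusk', 'eagerly' and generalizes the agent.
(b) Not entailed — Yusuf scrubbed the ceiling, not the portrait; the portrait belongs to the drawing event.
(c) Entailed — the narrative places the scrubbing before the snapping.
(d) Not entailed — the narrative doesn't order the snapping relative to the drawing.
(e) Not entailed — Yusuf snapped the rope, not the portrait; the portrait belongs to the drawing event.

(a), (c)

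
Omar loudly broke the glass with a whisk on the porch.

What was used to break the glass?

a whisk

'with a whisk' marks the instrument of the breaking event.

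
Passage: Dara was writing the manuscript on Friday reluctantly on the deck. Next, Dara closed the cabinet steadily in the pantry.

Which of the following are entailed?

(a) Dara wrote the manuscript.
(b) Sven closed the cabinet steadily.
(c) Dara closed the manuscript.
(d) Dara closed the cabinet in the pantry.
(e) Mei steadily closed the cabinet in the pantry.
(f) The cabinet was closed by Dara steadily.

(d), (f)

(a) Not entailed — 'was writing' is progressive on an accomplishment; it does not entail the completed 'wrote'.
(b) Not entailed — the passage has Dara closing the cabinet, not Sven.
(c) Not entailed — Dara closed the cabinet, not the manuscript; the manuscript belongs to the writing event.
(d) Entailed — the original entails any weakening of itself; this just drops 'steadily'.
(e) Not entailed — the passage has Dara closing the cabinet, not Mei.
(f) Entailed — this follows by dropping conjuncts from the closing event's description.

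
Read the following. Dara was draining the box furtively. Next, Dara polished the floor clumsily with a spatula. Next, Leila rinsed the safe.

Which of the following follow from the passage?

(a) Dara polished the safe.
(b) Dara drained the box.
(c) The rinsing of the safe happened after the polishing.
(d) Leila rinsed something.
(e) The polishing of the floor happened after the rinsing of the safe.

(a) Not entailed — Dara polished the floor, not the safe; the safe belongs to the rinsing event.
(b) Not entailed — 'was draining' is progressive on an accomplishment; it does not entail the completed 'drained'.
(c) Entailed — the narrative places the polishing before the rinsing.
(d) Entailed — every conjunct here is already in the original rinsing event.
(e) Not entailed — the narrative places the polishing before the rinsing, not after.

(c), (d)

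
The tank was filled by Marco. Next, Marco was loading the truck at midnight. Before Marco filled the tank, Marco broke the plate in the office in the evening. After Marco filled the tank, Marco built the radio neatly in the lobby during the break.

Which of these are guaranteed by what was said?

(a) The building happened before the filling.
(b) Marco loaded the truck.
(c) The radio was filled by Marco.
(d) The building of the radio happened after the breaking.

(a) Not entailed — the narrative places the filling before the building, not after.
(b) Not entailed — 'was loading' is progressive on an accomplishment; it does not entail the completed 'loaded'.
(c) Not entailed — Marco filled the tank, not the radio; the radio belongs to the building event.
(d) Entailed — the narrative places the breaking before the building.

(d)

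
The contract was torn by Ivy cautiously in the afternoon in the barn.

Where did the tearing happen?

'in the barn' marks the location of the tearing event.

in the barn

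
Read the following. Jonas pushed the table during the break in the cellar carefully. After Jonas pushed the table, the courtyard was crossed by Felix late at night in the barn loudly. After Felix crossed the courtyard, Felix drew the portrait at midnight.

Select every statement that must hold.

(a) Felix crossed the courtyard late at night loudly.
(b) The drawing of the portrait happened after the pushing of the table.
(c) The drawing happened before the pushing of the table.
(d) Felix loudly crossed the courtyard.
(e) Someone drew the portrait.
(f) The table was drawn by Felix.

(a), (b), (d), (e)

(a) Entailed — every conjunct here is already in the original crossing event.
(b) Entailed — the narrative places the pushing before the drawing.
(c) Not entailed — the narrative places the pushing before the drawing, not after.
(d) Entailed — every conjunct here is already in the original crossing event.
(e) Entailed — this follows by dropping conjuncts from the drawing event's description.
(f) Not entailed — Felix drew the portrait, not the table; the table belongs to the pushing event.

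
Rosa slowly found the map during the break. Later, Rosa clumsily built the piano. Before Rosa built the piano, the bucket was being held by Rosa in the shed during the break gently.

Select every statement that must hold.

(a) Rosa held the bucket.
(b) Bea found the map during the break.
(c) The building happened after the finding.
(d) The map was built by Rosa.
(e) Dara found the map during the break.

(a) Entailed — 'hold' is an activity; 'was holding' entails that some holding happened, so 'held' holds.
(b) Not entailed — the passage has Rosa finding the map, not Bea.
(c) Entailed — the narrative places the finding before the building.
(d) Not entailed — Rosa built the piano, not the map; the map belongs to the finding event.
(e) Not entailed — the passage has Rosa finding the map, not Dara.

(a), (c)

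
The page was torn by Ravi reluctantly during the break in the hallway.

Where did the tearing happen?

'in the hallway' marks the location of the tearing event.

in the hallway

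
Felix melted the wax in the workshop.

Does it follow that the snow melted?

no

Nothing is said about any snow; only the wax is affected.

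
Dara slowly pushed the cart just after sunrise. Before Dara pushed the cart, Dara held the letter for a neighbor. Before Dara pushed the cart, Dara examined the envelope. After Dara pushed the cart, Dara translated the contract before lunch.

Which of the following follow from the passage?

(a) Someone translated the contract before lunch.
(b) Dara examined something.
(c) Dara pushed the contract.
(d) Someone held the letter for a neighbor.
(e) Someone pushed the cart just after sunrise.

(a), (b), (d), (e)

(a) Entailed — the original entails any weakening of itself; this just generalizes the agent.
(b) Entailed — this follows by dropping conjuncts from the examining event's description.
(c) Not entailed — Dara pushed the cart, not the contract; the contract belongs to the translating event.
(d) Entailed — this follows by dropping conjuncts from the holding event's description.
(e) Entailed — dropping 'slowly' and generalizing the agent leaves a sub-description the original still satisfies.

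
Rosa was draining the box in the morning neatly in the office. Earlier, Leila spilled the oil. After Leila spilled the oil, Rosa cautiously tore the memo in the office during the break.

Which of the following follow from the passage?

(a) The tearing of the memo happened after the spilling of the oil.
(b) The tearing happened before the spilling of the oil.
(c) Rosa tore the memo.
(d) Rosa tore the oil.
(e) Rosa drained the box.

(a) Entailed — the narrative places the spilling before the tearing.
(b) Not entailed — the narrative places the spilling before the tearing, not after.
(c) Entailed — this follows by dropping conjuncts from the tearing event's description.
(d) Not entailed — Rosa tore the memo, not the oil; the oil belongs to the spilling event.
(e) Not entailed — 'was draining' is progressive on an accomplishment; it does not entail the completed 'drained'.

(a), (c)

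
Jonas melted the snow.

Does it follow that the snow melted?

'Jonas melted the snow' is the causative; it entails the inchoative 'the snow melted'.

yes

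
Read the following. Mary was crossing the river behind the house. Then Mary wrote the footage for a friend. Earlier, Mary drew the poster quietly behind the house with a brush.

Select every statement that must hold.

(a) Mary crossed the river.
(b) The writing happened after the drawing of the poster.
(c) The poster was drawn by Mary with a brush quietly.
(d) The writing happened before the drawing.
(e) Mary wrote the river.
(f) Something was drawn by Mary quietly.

(a) Not entailed — 'was crossing' is progressive on an accomplishment; it does not entail the completed 'crossed'.
(b) Entailed — the narrative places the drawing before the writing.
(c) Entailed — this follows by dropping conjuncts from the drawing event's description.
(d) Not entailed — the narrative places the drawing before the writing, not after.
(e) Not entailed — Mary wrote the footage, not the river; the river belongs to the crossing event.
(f) Entailed — dropping 'with a brush', 'behind the house' and generalizing the patient leaves a sub-description the original still satisfies.

(b), (c), (f)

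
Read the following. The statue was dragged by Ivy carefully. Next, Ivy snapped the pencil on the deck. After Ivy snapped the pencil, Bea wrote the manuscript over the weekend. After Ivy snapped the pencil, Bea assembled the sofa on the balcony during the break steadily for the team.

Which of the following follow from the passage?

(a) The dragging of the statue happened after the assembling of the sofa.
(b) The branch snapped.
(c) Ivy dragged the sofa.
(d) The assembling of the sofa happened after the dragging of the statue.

(d)

(a) Not entailed — the narrative places the dragging before the assembling, not after.
(b) Not entailed — the pencil is what snapped, not the branch.
(c) Not entailed — Ivy dragged the statue, not the sofa; the sofa belongs to the assembling event.
(d) Entailed — the narrative places the dragging before the assembling.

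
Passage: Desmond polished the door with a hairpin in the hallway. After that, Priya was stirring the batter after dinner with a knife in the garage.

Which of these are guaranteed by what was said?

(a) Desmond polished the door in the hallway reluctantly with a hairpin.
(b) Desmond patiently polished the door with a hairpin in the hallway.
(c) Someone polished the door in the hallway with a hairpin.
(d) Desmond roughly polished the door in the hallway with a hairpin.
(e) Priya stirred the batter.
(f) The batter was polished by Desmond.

(c), (e)

(a) Not entailed — 'reluctantly' adds information not in the original event.
(b) Not entailed — 'patiently' adds information not in the original event.
(c) Entailed — generalizing the agent leaves a sub-description the original still satisfies.
(d) Not entailed — 'roughly' adds information not in the original event.
(e) Entailed — 'stir' is an activity; 'was stirring' entails that some stirring happened, so 'stirred' holds.
(f) Not entailed — Desmond polished the door, not the batter; the batter belongs to the stirring event.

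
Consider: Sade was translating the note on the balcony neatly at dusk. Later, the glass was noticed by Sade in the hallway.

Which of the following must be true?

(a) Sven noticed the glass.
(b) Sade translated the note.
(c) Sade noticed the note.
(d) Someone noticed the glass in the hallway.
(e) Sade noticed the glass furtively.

(a) Not entailed — the passage has Sade noticing the glass, not Sven.
(b) Not entailed — 'was translating' is progressive on an accomplishment; it does not entail the completed 'translated'.
(c) Not entailed — Sade noticed the glass, not the note; the note belongs to the translating event.
(d) Entailed — generalizing the agent leaves a sub-description the original still satisfies.
(e) Not entailed — 'furtively' adds information not in the original event.

(d)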